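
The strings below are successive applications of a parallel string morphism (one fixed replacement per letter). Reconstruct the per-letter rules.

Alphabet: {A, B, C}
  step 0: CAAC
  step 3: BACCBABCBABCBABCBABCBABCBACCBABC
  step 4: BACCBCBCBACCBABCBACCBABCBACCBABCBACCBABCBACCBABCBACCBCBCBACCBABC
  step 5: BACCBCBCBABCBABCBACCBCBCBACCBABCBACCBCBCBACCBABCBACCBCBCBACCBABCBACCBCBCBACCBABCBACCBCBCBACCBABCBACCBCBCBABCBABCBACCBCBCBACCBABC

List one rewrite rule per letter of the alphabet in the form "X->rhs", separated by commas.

A->CC, B->BA, C->BC

  step 4 ⇒ step 5: BACCBCBCBACCBABCBACCBABCBACCBABCBACCBABCBACCBABCBACCBCBCBACCBABC ⇒ BA·CC·BC·BC·BA·BC·BA·BC·BA·CC·BC·BC·BA·CC·BA·BC·BA·CC·BC·BC·BA·CC·BA·BC·BA·CC·BC·BC·BA·CC·BA·BC·BA·CC·BC·BC·BA·CC·BA·BC·BA·CC·BC·BC·BA·CC·BA·BC·BA·CC·BC·BC·BA·BC·BA·BC·BA·CC·BC·BC·BA·CC·BA·BC
    A ↦ CC
    B ↦ BA
    C ↦ BC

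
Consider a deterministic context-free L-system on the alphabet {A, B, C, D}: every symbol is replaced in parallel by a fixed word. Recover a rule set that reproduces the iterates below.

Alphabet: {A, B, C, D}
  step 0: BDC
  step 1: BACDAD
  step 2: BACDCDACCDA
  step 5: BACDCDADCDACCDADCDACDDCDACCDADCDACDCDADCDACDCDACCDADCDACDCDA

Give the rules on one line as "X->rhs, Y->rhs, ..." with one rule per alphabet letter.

A->C, B->BA, C->D, D->CDA

  step 1 ⇒ step 2: BACDAD ⇒ BA·C·D·CDA·C·CDA
    A ↦ C
    B ↦ BA
    C ↦ D
    D ↦ CDA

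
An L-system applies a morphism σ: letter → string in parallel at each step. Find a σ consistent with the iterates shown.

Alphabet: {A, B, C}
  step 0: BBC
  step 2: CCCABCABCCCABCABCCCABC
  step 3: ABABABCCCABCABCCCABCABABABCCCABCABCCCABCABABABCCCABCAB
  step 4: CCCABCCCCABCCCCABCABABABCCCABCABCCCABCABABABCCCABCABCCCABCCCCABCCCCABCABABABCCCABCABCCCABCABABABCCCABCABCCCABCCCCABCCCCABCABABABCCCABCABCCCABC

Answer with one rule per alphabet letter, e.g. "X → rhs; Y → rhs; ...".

  step 3 ⇒ step 4: ABABABCCCABCABCCCABCABABABCCCABCABCCCABCABABABCCCABCAB ⇒ CCC·ABC·CCC·ABC·CCC·ABC·AB·AB·AB·CCC·ABC·AB·CCC·ABC·AB·AB·AB·CCC·ABC·AB·CCC·ABC·CCC·ABC·CCC·ABC·AB·AB·AB·CCC·ABC·AB·CCC·ABC·AB·AB·AB·CCC·ABC·AB·CCC·ABC·CCC·ABC·CCC·ABC·AB·AB·AB·CCC·ABC·AB·CCC·ABC
    A ↦ CCC
    B ↦ ABC
    C ↦ AB

A->CCC, B->ABC, C->AB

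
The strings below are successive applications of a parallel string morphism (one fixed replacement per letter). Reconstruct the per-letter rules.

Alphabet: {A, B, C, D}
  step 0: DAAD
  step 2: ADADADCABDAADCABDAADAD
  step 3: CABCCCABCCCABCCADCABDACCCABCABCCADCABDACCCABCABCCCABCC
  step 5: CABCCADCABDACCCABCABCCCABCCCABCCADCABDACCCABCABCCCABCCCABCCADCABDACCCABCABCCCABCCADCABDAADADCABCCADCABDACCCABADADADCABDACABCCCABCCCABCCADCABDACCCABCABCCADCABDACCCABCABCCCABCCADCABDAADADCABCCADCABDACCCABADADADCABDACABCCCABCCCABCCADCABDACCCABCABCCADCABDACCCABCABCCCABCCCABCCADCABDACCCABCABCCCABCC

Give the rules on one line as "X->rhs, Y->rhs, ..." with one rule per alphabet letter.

A->CAB, B->DA, C->AD, D->CC

  step 2 ⇒ step 3: ADADADCABDAADCABDAADAD ⇒ CAB·CC·CAB·CC·CAB·CC·AD·CAB·DA·CC·CAB·CAB·CC·AD·CAB·DA·CC·CAB·CAB·CC·CAB·CC
    A ↦ CAB
    B ↦ DA
    C ↦ AD
    D ↦ CC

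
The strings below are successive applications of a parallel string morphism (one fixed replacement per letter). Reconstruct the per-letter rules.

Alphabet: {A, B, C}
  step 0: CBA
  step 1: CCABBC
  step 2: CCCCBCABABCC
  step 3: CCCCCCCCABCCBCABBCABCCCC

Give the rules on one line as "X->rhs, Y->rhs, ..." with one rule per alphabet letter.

  step 2 ⇒ step 3: CCCCBCABABCC ⇒ CC·CC·CC·CC·AB·CC·BC·AB·BC·AB·CC·CC
    A ↦ BC
    B ↦ AB
    C ↦ CC

A->BC, B->AB, C->CC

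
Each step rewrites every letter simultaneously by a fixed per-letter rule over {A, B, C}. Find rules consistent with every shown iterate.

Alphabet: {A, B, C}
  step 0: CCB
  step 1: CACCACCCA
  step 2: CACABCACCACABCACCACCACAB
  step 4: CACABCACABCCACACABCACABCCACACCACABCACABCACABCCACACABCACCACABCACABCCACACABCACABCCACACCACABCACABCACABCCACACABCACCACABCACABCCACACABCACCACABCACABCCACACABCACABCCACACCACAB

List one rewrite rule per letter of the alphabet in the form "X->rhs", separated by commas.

  step 1 ⇒ step 2: CACCACCCA ⇒ CAC·AB·CAC·CAC·AB·CAC·CAC·CAC·AB
    A ↦ AB
    C ↦ CAC
  step 0 ⇒ step 1: CCB ⇒ CAC·CAC·CCA
    B ↦ CCA

A->AB, B->CCA, C->CAC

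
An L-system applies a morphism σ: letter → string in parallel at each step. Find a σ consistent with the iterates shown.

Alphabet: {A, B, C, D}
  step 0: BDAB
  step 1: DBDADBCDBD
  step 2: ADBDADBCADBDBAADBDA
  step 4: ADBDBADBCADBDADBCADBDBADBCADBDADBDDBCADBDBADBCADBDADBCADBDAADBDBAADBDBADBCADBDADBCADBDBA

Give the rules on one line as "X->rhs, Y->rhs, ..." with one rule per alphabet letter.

  step 1 ⇒ step 2: DBDADBCDBD ⇒ A·DBD·A·DBC·A·DBD·BA·A·DBD·A
    A ↦ DBC
    B ↦ DBD
    C ↦ BA
    D ↦ A

A->DBC, B->DBD, C->BA, D->A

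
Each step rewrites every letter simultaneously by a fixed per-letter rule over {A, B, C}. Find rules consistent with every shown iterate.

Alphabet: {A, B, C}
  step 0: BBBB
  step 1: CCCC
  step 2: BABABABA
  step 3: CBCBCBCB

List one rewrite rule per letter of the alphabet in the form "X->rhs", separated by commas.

  step 2 ⇒ step 3: BABABABA ⇒ C·B·C·B·C·B·C·B
    A ↦ B
    B ↦ C
  step 1 ⇒ step 2: CCCC ⇒ BA·BA·BA·BA
    C ↦ BA

A->B, B->C, C->BA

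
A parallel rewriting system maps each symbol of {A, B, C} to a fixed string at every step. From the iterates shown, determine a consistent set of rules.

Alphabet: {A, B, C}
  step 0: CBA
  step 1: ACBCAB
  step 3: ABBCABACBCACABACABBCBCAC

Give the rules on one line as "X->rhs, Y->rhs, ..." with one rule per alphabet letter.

  step 0 ⇒ step 1: CBA ⇒ AC·BC·AB
    A ↦ AB
    B ↦ BC
    C ↦ AC

A->AB, B->BC, C->AC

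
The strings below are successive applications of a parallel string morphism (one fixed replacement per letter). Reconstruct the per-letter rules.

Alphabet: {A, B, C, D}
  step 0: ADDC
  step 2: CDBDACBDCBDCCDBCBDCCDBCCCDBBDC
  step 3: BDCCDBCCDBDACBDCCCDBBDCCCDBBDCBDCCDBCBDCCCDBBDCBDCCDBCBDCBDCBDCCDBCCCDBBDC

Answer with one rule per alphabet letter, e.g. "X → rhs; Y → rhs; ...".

A->DAC, B->C, C->BDC, D->CDB

  step 2 ⇒ step 3: CDBDACBDCBDCCDBCBDCCDBCCCDBBDC ⇒ BDC·CDB·C·CDB·DAC·BDC·C·CDB·BDC·C·CDB·BDC·BDC·CDB·C·BDC·C·CDB·BDC·BDC·CDB·C·BDC·BDC·BDC·CDB·C·C·CDB·BDC
    A ↦ DAC
    B ↦ C
    C ↦ BDC
    D ↦ CDB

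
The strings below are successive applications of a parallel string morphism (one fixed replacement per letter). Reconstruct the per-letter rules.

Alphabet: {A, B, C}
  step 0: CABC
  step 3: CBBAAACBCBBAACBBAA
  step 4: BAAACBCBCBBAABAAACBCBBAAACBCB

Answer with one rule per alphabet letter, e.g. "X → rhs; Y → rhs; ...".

  step 3 ⇒ step 4: CBBAAACBCBBAACBBAA ⇒ BA·A·A·CB·CB·CB·BA·A·BA·A·A·CB·CB·BA·A·A·CB·CB
    A ↦ CB
    B ↦ A
    C ↦ BA

A->CB, B->A, C->BA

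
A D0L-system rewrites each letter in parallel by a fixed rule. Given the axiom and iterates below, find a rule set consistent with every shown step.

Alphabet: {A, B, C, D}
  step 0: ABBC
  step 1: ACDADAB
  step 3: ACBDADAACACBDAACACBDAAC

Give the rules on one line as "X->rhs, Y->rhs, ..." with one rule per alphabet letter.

  step 0 ⇒ step 1: ABBC ⇒ AC·DA·DA·B
    A ↦ AC
    B ↦ DA
    C ↦ B
    D ↦ DA  (constrained at step 1)

A->AC, B->DA, C->B, D->DA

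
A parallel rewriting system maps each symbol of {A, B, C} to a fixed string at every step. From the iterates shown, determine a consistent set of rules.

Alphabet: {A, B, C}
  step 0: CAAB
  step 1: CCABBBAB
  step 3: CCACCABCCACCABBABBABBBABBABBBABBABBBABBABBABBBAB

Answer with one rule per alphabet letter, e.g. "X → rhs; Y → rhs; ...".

A->B, B->BAB, C->CCA

  step 0 ⇒ step 1: CAAB ⇒ CCA·B·B·BAB
    A ↦ B
    B ↦ BAB
    C ↦ CCA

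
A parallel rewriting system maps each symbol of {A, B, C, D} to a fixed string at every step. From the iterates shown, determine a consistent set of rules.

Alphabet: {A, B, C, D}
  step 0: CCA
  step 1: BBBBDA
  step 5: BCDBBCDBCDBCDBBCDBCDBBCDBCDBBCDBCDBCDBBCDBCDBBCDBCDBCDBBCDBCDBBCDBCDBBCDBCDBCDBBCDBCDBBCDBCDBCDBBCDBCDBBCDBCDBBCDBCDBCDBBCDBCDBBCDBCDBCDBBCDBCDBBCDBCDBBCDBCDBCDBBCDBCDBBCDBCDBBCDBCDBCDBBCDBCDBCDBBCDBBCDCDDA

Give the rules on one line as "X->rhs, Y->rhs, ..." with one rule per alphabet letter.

  step 0 ⇒ step 1: CCA ⇒ BB·BB·DA
    A ↦ DA
    C ↦ BB
    B ↦ BCD  (constrained at step 1)
    D ↦ CD  (constrained at step 1)

A->DA, B->BCD, C->BB, D->CD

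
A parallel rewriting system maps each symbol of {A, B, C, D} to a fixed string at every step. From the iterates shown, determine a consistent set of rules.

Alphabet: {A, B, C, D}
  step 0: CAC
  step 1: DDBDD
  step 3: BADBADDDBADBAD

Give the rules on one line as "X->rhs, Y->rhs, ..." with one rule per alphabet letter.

A->B, B->C, C->DD, D->AD

  step 0 ⇒ step 1: CAC ⇒ DD·B·DD
    A ↦ B
    C ↦ DD
    B ↦ C  (constrained at step 1)
    D ↦ AD  (constrained at step 1)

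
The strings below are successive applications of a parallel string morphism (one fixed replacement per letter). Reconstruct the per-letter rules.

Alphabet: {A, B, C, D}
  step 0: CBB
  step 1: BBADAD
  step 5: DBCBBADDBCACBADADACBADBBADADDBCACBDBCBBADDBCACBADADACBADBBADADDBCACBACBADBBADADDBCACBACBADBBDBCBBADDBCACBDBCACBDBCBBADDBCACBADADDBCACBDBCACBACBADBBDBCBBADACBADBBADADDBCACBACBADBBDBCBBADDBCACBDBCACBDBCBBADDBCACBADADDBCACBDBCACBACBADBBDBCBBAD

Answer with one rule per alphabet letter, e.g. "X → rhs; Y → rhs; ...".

  step 0 ⇒ step 1: CBB ⇒ BB·AD·AD
    B ↦ AD
    C ↦ BB
    A ↦ DBC  (constrained at step 1)
    D ↦ ACB  (constrained at step 1)

A->DBC, B->AD, C->BB, D->ACB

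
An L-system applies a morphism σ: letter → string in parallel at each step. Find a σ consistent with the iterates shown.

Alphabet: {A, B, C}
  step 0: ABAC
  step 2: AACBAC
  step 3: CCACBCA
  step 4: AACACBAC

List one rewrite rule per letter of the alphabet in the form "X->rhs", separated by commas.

A->C, B->CB, C->A

  step 3 ⇒ step 4: CCACBCA ⇒ A·A·C·A·CB·A·C
    A ↦ C
    B ↦ CB
    C ↦ A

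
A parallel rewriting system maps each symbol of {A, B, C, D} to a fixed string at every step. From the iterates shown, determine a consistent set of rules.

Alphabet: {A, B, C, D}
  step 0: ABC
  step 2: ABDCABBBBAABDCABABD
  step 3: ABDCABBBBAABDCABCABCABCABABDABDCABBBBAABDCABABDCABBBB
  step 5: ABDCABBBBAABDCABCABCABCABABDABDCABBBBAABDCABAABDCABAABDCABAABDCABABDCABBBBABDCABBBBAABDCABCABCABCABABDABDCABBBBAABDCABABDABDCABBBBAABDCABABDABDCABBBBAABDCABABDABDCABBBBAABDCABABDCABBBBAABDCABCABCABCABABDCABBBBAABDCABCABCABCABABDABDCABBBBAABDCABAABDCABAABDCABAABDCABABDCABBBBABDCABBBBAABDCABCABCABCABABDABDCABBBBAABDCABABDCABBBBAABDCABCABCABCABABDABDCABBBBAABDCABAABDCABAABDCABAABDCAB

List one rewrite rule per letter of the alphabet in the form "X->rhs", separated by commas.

  step 2 ⇒ step 3: ABDCABBBBAABDCABABD ⇒ ABD·CAB·BBB·A·ABD·CAB·CAB·CAB·CAB·ABD·ABD·CAB·BBB·A·ABD·CAB·ABD·CAB·BBB
    A ↦ ABD
    B ↦ CAB
    C ↦ A
    D ↦ BBB

A->ABD, B->CAB, C->A, D->BBB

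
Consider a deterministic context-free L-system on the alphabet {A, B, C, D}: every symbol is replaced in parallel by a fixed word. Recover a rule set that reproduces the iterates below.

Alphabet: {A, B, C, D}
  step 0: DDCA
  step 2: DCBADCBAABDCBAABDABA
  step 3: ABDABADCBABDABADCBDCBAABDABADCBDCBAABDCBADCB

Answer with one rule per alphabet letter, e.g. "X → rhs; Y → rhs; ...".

A->DCB, B->A, C->DAB, D->AB

  step 2 ⇒ step 3: DCBADCBAABDCBAABDABA ⇒ AB·DAB·A·DCB·AB·DAB·A·DCB·DCB·A·AB·DAB·A·DCB·DCB·A·AB·DCB·A·DCB
    A ↦ DCB
    B ↦ A
    C ↦ DAB
    D ↦ AB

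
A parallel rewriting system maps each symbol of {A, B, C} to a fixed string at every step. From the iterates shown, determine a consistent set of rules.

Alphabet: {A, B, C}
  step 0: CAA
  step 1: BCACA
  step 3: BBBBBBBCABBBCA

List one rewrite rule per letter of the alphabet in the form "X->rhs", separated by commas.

A->CA, B->BB, C->B

  step 0 ⇒ step 1: CAA ⇒ B·CA·CA
    A ↦ CA
    C ↦ B
    B ↦ BB  (constrained at step 1)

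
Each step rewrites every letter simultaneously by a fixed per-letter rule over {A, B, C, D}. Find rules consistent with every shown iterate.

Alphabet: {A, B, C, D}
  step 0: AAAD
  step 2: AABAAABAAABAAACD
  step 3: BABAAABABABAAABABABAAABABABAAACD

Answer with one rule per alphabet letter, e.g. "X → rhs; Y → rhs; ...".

  step 2 ⇒ step 3: AABAAABAAABAAACD ⇒ BA·BA·AA·BA·BA·BA·AA·BA·BA·BA·AA·BA·BA·BA·AA·CD
    A ↦ BA
    B ↦ AA
    C ↦ AA
    D ↦ CD

A->BA, B->AA, C->AA, D->CD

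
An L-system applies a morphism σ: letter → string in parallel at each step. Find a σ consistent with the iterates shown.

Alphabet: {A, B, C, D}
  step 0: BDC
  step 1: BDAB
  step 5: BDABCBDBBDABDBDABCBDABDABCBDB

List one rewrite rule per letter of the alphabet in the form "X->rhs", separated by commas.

  step 0 ⇒ step 1: BDC ⇒ BD·A·B
    B ↦ BD
    C ↦ B
    D ↦ A
    A ↦ BC  (constrained at step 1)

A->BC, B->BD, C->B, D->A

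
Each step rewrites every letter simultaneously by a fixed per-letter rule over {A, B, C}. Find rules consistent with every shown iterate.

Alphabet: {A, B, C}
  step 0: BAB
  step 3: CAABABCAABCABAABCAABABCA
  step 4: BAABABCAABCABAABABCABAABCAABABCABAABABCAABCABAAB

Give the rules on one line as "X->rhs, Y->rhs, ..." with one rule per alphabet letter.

A->AB, B->CA, C->BA

  step 3 ⇒ step 4: CAABABCAABCABAABCAABABCA ⇒ BA·AB·AB·CA·AB·CA·BA·AB·AB·CA·BA·AB·CA·AB·AB·CA·BA·AB·AB·CA·AB·CA·BA·AB
    A ↦ AB
    B ↦ CA
    C ↦ BA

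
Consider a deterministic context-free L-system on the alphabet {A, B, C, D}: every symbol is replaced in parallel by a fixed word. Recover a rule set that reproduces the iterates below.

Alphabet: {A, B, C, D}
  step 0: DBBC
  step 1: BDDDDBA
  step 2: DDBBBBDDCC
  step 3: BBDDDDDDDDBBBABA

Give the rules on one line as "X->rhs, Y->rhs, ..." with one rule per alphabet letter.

  step 2 ⇒ step 3: DDBBBBDDCC ⇒ B·B·DD·DD·DD·DD·B·B·BA·BA
    B ↦ DD
    C ↦ BA
    D ↦ B
  step 1 ⇒ step 2: BDDDDBA ⇒ DD·B·B·B·B·DD·CC
    A ↦ CC

A->CC, B->DD, C->BA, D->B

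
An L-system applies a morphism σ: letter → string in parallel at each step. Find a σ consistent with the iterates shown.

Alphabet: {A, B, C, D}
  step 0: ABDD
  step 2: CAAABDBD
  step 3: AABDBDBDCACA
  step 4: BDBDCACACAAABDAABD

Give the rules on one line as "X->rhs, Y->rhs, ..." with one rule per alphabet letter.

A->BD, B->C, C->AA, D->A

  step 3 ⇒ step 4: AABDBDBDCACA ⇒ BD·BD·C·A·C·A·C·A·AA·BD·AA·BD
    A ↦ BD
    B ↦ C
    C ↦ AA
    D ↦ A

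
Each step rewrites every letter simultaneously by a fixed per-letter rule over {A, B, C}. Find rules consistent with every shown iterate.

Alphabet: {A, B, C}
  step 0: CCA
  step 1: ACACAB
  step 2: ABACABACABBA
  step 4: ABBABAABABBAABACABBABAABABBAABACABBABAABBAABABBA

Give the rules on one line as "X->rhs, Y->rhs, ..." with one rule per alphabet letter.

  step 1 ⇒ step 2: ACACAB ⇒ AB·AC·AB·AC·AB·BA
    A ↦ AB
    B ↦ BA
    C ↦ AC

A->AB, B->BA, C->AC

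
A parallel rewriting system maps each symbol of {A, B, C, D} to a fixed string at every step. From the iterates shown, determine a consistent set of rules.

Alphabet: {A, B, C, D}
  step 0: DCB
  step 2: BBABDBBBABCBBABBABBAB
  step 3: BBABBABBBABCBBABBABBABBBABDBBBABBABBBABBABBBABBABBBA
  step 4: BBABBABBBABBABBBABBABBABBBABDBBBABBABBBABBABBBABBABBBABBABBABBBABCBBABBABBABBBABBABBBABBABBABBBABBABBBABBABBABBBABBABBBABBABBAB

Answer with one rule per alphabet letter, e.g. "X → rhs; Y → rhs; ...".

A->B, B->BBA, C->BDB, D->BC

  step 3 ⇒ step 4: BBABBABBBABCBBABBABBABBBABDBBBABBABBBABBABBBABBABBBA ⇒ BBA·BBA·B·BBA·BBA·B·BBA·BBA·BBA·B·BBA·BDB·BBA·BBA·B·BBA·BBA·B·BBA·BBA·B·BBA·BBA·BBA·B·BBA·BC·BBA·BBA·BBA·B·BBA·BBA·B·BBA·BBA·BBA·B·BBA·BBA·B·BBA·BBA·BBA·B·BBA·BBA·B·BBA·BBA·BBA·B
    A ↦ B
    B ↦ BBA
    C ↦ BDB
    D ↦ BC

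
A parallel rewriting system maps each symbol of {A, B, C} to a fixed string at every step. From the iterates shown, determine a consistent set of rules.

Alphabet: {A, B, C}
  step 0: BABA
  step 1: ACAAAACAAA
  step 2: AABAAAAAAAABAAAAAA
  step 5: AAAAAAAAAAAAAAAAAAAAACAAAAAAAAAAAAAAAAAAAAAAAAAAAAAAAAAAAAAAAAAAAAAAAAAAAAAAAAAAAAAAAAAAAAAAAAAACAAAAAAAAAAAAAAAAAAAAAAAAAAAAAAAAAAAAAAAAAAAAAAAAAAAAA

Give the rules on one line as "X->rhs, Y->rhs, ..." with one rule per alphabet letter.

  step 1 ⇒ step 2: ACAAAACAAA ⇒ AA·B·AA·AA·AA·AA·B·AA·AA·AA
    A ↦ AA
    C ↦ B
  step 0 ⇒ step 1: BABA ⇒ ACA·AA·ACA·AA
    B ↦ ACA

A->AA, B->ACA, C->B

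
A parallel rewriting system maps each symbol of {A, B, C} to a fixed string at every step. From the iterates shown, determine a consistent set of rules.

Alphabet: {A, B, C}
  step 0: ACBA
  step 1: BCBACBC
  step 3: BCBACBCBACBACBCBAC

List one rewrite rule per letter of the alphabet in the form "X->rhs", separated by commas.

A->BC, B->AC, C->B

  step 0 ⇒ step 1: ACBA ⇒ BC·B·AC·BC
    A ↦ BC
    B ↦ AC
    C ↦ B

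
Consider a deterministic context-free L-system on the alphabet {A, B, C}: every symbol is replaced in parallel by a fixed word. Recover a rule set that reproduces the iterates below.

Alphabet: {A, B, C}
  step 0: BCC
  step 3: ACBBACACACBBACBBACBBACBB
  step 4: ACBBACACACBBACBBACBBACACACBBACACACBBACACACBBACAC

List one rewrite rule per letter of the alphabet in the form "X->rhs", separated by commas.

  step 3 ⇒ step 4: ACBBACACACBBACBBACBBACBB ⇒ AC·BB·AC·AC·AC·BB·AC·BB·AC·BB·AC·AC·AC·BB·AC·AC·AC·BB·AC·AC·AC·BB·AC·AC
    A ↦ AC
    B ↦ AC
    C ↦ BB

A->AC, B->AC, C->BB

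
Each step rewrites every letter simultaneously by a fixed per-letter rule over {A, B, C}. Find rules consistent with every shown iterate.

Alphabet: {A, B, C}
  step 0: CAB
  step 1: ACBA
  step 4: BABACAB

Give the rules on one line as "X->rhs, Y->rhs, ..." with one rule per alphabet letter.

A->B, B->A, C->AC

  step 0 ⇒ step 1: CAB ⇒ AC·B·A
    A ↦ B
    B ↦ A
    C ↦ AC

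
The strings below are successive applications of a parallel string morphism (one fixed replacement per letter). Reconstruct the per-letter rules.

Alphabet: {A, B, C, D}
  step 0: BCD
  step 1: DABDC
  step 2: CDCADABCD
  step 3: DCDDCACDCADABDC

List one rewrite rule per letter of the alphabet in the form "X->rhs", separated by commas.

  step 2 ⇒ step 3: CDCADABCD ⇒ D·C·D·DCA·C·DCA·DAB·D·C
    A ↦ DCA
    B ↦ DAB
    C ↦ D
    D ↦ C

A->DCA, B->DAB, C->D, D->C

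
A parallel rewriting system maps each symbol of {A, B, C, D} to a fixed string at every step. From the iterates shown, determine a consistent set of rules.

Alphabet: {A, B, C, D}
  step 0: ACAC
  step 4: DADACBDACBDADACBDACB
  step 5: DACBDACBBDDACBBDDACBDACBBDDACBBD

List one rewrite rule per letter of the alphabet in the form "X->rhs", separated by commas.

  step 4 ⇒ step 5: DADACBDACBDADACBDACB ⇒ DA·CB·DA·CB·B·D·DA·CB·B·D·DA·CB·DA·CB·B·D·DA·CB·B·D
    A ↦ CB
    B ↦ D
    C ↦ B
    D ↦ DA

A->CB, B->D, C->B, D->DA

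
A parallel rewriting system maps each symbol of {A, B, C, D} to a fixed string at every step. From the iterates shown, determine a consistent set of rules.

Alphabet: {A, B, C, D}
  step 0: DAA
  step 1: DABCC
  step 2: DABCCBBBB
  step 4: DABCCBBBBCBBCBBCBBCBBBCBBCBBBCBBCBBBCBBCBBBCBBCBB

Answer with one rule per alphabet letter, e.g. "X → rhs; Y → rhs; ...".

A->C, B->CBB, C->B, D->DAB

  step 1 ⇒ step 2: DABCC ⇒ DAB·C·CBB·B·B
    A ↦ C
    B ↦ CBB
    C ↦ B
    D ↦ DAB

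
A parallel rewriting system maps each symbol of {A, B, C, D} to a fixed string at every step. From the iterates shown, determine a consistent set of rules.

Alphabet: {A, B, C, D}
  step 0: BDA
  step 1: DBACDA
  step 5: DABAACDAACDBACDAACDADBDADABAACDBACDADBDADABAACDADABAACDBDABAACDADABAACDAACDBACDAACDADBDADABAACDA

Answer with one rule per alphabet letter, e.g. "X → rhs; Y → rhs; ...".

  step 0 ⇒ step 1: BDA ⇒ DB·AC·DA
    A ↦ DA
    B ↦ DB
    D ↦ AC
    C ↦ BA  (constrained at step 1)

A->DA, B->DB, C->BA, D->AC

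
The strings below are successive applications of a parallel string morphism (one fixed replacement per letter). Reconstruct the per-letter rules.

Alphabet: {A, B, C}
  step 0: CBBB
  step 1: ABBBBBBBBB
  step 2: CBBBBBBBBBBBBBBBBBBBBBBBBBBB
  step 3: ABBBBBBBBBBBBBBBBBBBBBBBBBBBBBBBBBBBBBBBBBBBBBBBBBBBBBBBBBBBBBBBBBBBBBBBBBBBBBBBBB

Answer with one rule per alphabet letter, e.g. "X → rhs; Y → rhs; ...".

A->C, B->BBB, C->A

  step 2 ⇒ step 3: CBBBBBBBBBBBBBBBBBBBBBBBBBBB ⇒ A·BBB·BBB·BBB·BBB·BBB·BBB·BBB·BBB·BBB·BBB·BBB·BBB·BBB·BBB·BBB·BBB·BBB·BBB·BBB·BBB·BBB·BBB·BBB·BBB·BBB·BBB·BBB
    B ↦ BBB
    C ↦ A
  step 1 ⇒ step 2: ABBBBBBBBB ⇒ C·BBB·BBB·BBB·BBB·BBB·BBB·BBB·BBB·BBB
    A ↦ C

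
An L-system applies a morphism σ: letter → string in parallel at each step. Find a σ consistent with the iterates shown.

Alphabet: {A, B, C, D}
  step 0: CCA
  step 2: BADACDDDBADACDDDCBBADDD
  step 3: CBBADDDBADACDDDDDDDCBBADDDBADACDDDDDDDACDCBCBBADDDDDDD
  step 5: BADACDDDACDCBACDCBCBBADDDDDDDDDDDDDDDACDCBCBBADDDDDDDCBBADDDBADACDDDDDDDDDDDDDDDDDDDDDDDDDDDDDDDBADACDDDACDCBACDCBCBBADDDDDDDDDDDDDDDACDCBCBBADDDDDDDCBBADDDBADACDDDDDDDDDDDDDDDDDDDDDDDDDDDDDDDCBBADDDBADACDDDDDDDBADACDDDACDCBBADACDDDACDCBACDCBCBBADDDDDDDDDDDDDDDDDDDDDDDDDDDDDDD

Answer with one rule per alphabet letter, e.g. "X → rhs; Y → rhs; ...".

A->BAD, B->CB, C->ACD, D->DD

  step 2 ⇒ step 3: BADACDDDBADACDDDCBBADDD ⇒ CB·BAD·DD·BAD·ACD·DD·DD·DD·CB·BAD·DD·BAD·ACD·DD·DD·DD·ACD·CB·CB·BAD·DD·DD·DD
    A ↦ BAD
    B ↦ CB
    C ↦ ACD
    D ↦ DD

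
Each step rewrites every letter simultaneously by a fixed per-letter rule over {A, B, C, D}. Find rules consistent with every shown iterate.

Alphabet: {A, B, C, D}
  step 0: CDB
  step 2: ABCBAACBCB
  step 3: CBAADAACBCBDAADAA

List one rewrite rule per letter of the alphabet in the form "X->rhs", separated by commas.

  step 2 ⇒ step 3: ABCBAACBCB ⇒ CB·AA·D·AA·CB·CB·D·AA·D·AA
    A ↦ CB
    B ↦ AA
    C ↦ D
    D ↦ AB  (constrained at step 0)

A->CB, B->AA, C->D, D->AB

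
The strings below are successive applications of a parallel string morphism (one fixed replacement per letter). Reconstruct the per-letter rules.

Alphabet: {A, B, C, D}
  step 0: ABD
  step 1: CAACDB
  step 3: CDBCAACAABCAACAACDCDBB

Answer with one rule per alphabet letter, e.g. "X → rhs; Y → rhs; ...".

A->CAA, B->CD, C->B, D->B

  step 0 ⇒ step 1: ABD ⇒ CAA·CD·B
    A ↦ CAA
    B ↦ CD
    D ↦ B
    C ↦ B  (constrained at step 1)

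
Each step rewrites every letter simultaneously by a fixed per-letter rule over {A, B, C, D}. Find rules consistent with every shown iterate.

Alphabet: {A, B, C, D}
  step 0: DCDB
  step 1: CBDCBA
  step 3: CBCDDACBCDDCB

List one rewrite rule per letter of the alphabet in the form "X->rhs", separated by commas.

  step 0 ⇒ step 1: DCDB ⇒ CB·D·CB·A
    B ↦ A
    C ↦ D
    D ↦ CB
    A ↦ CD  (constrained at step 1)

A->CD, B->A, C->D, D->CB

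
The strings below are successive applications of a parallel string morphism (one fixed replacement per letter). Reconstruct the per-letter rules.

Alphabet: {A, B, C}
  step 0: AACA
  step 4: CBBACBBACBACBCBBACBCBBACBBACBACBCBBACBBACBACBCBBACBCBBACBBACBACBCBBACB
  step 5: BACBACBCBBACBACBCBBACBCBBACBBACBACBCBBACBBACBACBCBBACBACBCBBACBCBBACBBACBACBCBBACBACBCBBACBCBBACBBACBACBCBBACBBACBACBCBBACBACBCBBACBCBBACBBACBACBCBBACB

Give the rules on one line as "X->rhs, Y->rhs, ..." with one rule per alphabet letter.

  step 4 ⇒ step 5: CBBACBBACBACBCBBACBCBBACBBACBACBCBBACBBACBACBCBBACBCBBACBBACBACBCBBACB ⇒ B·ACB·ACB·CB·B·ACB·ACB·CB·B·ACB·CB·B·ACB·B·ACB·ACB·CB·B·ACB·B·ACB·ACB·CB·B·ACB·ACB·CB·B·ACB·CB·B·ACB·B·ACB·ACB·CB·B·ACB·ACB·CB·B·ACB·CB·B·ACB·B·ACB·ACB·CB·B·ACB·B·ACB·ACB·CB·B·ACB·ACB·CB·B·ACB·CB·B·ACB·B·ACB·ACB·CB·B·ACB
    A ↦ CB
    B ↦ ACB
    C ↦ B

A->CB, B->ACB, C->B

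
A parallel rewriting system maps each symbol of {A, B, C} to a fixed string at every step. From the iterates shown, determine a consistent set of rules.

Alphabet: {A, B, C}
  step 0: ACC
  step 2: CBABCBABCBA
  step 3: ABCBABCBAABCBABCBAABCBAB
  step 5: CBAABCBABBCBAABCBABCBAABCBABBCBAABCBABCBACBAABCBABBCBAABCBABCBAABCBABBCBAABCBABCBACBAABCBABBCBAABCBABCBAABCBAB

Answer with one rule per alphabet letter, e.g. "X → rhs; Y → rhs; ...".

A->B, B->CBA, C->AB

  step 2 ⇒ step 3: CBABCBABCBA ⇒ AB·CBA·B·CBA·AB·CBA·B·CBA·AB·CBA·B
    A ↦ B
    B ↦ CBA
    C ↦ AB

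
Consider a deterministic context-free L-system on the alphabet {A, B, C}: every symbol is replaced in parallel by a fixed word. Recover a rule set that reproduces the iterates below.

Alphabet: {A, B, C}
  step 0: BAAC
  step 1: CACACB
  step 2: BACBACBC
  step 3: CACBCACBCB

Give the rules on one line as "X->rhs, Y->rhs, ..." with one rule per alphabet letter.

  step 2 ⇒ step 3: BACBACBC ⇒ C·AC·B·C·AC·B·C·B
    A ↦ AC
    B ↦ C
    C ↦ B

A->AC, B->C, C->B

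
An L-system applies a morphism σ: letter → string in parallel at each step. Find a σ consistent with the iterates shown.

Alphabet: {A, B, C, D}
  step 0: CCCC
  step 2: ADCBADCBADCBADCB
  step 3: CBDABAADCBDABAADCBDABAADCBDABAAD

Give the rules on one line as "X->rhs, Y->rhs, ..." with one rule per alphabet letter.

A->CB, B->AD, C->BA, D->DA

  step 2 ⇒ step 3: ADCBADCBADCBADCB ⇒ CB·DA·BA·AD·CB·DA·BA·AD·CB·DA·BA·AD·CB·DA·BA·AD
    A ↦ CB
    B ↦ AD
    C ↦ BA
    D ↦ DA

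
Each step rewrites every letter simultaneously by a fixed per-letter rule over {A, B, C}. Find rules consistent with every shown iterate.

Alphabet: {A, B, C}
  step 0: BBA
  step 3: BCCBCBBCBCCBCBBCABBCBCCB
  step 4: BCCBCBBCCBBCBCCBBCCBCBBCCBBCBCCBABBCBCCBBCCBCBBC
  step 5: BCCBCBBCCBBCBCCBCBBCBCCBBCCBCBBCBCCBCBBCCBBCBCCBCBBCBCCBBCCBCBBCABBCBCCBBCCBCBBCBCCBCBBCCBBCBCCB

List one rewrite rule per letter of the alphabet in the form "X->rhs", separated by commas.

  step 4 ⇒ step 5: BCCBCBBCCBBCBCCBBCCBCBBCCBBCBCCBABBCBCCBBCCBCBBC ⇒ BC·CB·CB·BC·CB·BC·BC·CB·CB·BC·BC·CB·BC·CB·CB·BC·BC·CB·CB·BC·CB·BC·BC·CB·CB·BC·BC·CB·BC·CB·CB·BC·AB·BC·BC·CB·BC·CB·CB·BC·BC·CB·CB·BC·CB·BC·BC·CB
    A ↦ AB
    B ↦ BC
    C ↦ CB

A->AB, B->BC, C->CB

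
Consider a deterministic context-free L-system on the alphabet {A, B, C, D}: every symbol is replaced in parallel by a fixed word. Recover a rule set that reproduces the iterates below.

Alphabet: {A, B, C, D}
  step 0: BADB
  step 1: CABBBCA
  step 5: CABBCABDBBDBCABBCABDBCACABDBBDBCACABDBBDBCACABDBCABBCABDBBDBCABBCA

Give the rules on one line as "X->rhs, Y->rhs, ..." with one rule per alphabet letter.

A->B, B->CA, C->BD, D->BB

  step 0 ⇒ step 1: BADB ⇒ CA·B·BB·CA
    A ↦ B
    B ↦ CA
    D ↦ BB
    C ↦ BD  (constrained at step 1)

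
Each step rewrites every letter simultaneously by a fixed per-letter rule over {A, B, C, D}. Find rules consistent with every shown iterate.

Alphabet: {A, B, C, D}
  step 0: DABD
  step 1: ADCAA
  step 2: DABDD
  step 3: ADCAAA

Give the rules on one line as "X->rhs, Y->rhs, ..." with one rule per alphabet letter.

  step 2 ⇒ step 3: DABDD ⇒ A·D·CA·A·A
    A ↦ D
    B ↦ CA
    D ↦ A
  step 1 ⇒ step 2: ADCAA ⇒ D·A·B·D·D
    C ↦ B

A->D, B->CA, C->B, D->A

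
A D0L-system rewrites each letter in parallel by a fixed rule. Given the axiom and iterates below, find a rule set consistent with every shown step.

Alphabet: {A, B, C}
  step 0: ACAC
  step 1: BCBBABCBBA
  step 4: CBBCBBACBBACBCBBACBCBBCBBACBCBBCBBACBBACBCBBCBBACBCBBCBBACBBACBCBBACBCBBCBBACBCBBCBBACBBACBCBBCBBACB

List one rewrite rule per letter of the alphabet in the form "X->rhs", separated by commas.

A->BCB, B->CB, C->BA

  step 0 ⇒ step 1: ACAC ⇒ BCB·BA·BCB·BA
    A ↦ BCB
    C ↦ BA
    B ↦ CB  (constrained at step 1)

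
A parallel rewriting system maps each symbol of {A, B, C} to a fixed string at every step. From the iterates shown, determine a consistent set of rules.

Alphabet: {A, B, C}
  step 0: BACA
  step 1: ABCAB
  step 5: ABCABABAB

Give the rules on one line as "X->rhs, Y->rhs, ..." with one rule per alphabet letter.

A->B, B->A, C->CA

  step 0 ⇒ step 1: BACA ⇒ A·B·CA·B
    A ↦ B
    B ↦ A
    C ↦ CA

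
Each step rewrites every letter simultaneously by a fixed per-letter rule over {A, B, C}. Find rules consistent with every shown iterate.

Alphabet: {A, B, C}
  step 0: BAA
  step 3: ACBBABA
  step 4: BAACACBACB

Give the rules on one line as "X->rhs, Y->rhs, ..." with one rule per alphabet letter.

A->B, B->AC, C->A

  step 3 ⇒ step 4: ACBBABA ⇒ B·A·AC·AC·B·AC·B
    A ↦ B
    B ↦ AC
    C ↦ A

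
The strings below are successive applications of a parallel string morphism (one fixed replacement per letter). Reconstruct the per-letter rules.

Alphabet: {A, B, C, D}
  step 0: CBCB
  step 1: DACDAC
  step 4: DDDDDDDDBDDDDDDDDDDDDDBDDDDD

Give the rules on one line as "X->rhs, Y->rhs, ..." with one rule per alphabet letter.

A->B, B->AC, C->D, D->DD

  step 0 ⇒ step 1: CBCB ⇒ D·AC·D·AC
    B ↦ AC
    C ↦ D
    A ↦ B  (constrained at step 1)
    D ↦ DD  (constrained at step 1)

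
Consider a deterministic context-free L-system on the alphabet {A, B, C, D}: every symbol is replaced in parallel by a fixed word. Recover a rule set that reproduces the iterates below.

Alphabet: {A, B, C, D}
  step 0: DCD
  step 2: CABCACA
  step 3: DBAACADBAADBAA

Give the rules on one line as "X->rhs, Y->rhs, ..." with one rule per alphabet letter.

  step 2 ⇒ step 3: CABCACA ⇒ DB·AA·CA·DB·AA·DB·AA
    A ↦ AA
    B ↦ CA
    C ↦ DB
    D ↦ B  (constrained at step 0)

A->AA, B->CA, C->DB, D->B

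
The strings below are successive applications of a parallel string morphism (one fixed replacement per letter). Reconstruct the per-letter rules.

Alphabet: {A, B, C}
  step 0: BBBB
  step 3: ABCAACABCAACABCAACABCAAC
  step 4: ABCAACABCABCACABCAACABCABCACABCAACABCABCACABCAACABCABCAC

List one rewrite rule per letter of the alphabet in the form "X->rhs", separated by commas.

  step 3 ⇒ step 4: ABCAACABCAACABCAACABCAAC ⇒ ABC·A·AC·ABC·ABC·AC·ABC·A·AC·ABC·ABC·AC·ABC·A·AC·ABC·ABC·AC·ABC·A·AC·ABC·ABC·AC
    A ↦ ABC
    B ↦ A
    C ↦ AC

A->ABC, B->A, C->AC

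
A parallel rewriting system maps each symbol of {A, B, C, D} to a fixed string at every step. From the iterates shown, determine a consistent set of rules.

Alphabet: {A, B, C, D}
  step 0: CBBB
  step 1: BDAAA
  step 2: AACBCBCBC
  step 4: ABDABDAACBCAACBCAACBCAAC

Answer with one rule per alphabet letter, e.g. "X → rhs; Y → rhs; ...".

  step 1 ⇒ step 2: BDAAA ⇒ A·AC·BC·BC·BC
    A ↦ BC
    B ↦ A
    D ↦ AC
  step 0 ⇒ step 1: CBBB ⇒ BD·A·A·A
    C ↦ BD

A->BC, B->A, C->BD, D->AC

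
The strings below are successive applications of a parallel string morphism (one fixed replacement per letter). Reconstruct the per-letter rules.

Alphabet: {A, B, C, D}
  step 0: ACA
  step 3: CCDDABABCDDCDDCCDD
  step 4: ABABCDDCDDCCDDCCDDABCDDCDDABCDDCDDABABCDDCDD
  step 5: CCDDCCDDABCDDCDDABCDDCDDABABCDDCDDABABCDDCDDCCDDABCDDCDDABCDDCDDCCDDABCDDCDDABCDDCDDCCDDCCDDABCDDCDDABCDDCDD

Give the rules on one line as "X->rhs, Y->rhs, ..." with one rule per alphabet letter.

A->C, B->CDD, C->AB, D->CDD

  step 4 ⇒ step 5: ABABCDDCDDCCDDCCDDABCDDCDDABCDDCDDABABCDDCDD ⇒ C·CDD·C·CDD·AB·CDD·CDD·AB·CDD·CDD·AB·AB·CDD·CDD·AB·AB·CDD·CDD·C·CDD·AB·CDD·CDD·AB·CDD·CDD·C·CDD·AB·CDD·CDD·AB·CDD·CDD·C·CDD·C·CDD·AB·CDD·CDD·AB·CDD·CDD
    A ↦ C
    B ↦ CDD
    C ↦ AB
    D ↦ CDD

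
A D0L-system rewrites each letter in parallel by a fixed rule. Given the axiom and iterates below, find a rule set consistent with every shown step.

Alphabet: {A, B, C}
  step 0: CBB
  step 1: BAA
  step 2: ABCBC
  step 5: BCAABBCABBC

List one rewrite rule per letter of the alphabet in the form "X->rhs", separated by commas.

  step 1 ⇒ step 2: BAA ⇒ A·BC·BC
    A ↦ BC
    B ↦ A
  step 0 ⇒ step 1: CBB ⇒ B·A·A
    C ↦ B

A->BC, B->A, C->B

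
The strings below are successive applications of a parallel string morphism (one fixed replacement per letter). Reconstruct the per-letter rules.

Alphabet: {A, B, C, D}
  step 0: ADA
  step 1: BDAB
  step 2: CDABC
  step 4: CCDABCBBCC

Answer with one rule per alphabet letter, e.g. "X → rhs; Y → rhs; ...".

  step 1 ⇒ step 2: BDAB ⇒ C·DA·B·C
    A ↦ B
    B ↦ C
    D ↦ DA
    C ↦ BB  (constrained at step 2)

A->B, B->C, C->BB, D->DA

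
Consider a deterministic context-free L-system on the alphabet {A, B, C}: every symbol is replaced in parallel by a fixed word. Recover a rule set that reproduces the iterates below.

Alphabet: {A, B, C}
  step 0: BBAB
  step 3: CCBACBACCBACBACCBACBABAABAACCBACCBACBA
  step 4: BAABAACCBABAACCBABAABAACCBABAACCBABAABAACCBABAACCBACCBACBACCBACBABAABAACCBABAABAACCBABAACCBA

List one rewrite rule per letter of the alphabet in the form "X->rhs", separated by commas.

A->CBA, B->C, C->BAA

  step 3 ⇒ step 4: CCBACBACCBACBACCBACBABAABAACCBACCBACBA ⇒ BAA·BAA·C·CBA·BAA·C·CBA·BAA·BAA·C·CBA·BAA·C·CBA·BAA·BAA·C·CBA·BAA·C·CBA·C·CBA·CBA·C·CBA·CBA·BAA·BAA·C·CBA·BAA·BAA·C·CBA·BAA·C·CBA
    A ↦ CBA
    B ↦ C
    C ↦ BAA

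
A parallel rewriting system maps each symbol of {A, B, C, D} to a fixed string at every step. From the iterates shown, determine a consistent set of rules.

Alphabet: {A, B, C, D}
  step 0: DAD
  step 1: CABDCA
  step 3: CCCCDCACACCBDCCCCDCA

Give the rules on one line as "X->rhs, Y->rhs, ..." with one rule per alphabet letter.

A->BD, B->D, C->CC, D->CA

  step 0 ⇒ step 1: DAD ⇒ CA·BD·CA
    A ↦ BD
    D ↦ CA
    B ↦ D  (constrained at step 1)
    C ↦ CC  (constrained at step 1)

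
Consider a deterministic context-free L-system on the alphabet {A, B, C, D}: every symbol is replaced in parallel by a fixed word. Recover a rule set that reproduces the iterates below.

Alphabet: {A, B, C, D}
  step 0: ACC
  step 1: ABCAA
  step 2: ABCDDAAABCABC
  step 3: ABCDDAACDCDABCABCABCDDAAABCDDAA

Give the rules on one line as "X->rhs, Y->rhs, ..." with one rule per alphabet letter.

  step 2 ⇒ step 3: ABCDDAAABCABC ⇒ ABC·DDA·A·CD·CD·ABC·ABC·ABC·DDA·A·ABC·DDA·A
    A ↦ ABC
    B ↦ DDA
    C ↦ A
    D ↦ CD

A->ABC, B->DDA, C->A, D->CD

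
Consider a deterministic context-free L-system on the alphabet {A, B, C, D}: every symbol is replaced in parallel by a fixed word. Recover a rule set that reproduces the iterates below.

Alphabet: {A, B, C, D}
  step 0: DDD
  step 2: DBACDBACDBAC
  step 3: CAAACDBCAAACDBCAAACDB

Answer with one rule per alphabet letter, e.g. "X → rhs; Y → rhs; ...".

A->AC, B->A, C->DB, D->CA

  step 2 ⇒ step 3: DBACDBACDBAC ⇒ CA·A·AC·DB·CA·A·AC·DB·CA·A·AC·DB
    A ↦ AC
    B ↦ A
    C ↦ DB
    D ↦ CA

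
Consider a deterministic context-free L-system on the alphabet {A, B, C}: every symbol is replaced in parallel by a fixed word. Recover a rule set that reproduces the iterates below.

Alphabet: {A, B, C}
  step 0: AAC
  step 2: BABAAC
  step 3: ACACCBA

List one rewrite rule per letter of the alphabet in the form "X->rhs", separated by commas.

  step 2 ⇒ step 3: BABAAC ⇒ A·C·A·C·C·BA
    A ↦ C
    B ↦ A
    C ↦ BA

A->C, B->A, C->BA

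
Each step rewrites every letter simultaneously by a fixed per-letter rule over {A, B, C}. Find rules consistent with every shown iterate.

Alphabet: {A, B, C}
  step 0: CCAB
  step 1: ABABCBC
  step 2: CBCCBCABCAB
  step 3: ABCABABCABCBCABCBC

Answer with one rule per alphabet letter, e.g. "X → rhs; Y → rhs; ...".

  step 2 ⇒ step 3: CBCCBCABCAB ⇒ AB·C·AB·AB·C·AB·CB·C·AB·CB·C
    A ↦ CB
    B ↦ C
    C ↦ AB

A->CB, B->C, C->AB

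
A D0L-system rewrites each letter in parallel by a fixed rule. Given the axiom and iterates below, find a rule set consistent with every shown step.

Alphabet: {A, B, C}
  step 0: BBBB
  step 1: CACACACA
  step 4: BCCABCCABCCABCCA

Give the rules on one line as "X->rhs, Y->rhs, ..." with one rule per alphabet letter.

  step 0 ⇒ step 1: BBBB ⇒ CA·CA·CA·CA
    B ↦ CA
    A ↦ C  (constrained at step 1)
    C ↦ B  (constrained at step 1)

A->C, B->CA, C->B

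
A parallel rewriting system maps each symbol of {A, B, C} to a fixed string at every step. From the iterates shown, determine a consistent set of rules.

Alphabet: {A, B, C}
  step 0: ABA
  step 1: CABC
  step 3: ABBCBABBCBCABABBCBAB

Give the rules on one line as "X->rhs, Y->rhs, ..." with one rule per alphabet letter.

  step 0 ⇒ step 1: ABA ⇒ C·AB·C
    A ↦ C
    B ↦ AB
    C ↦ BCB  (constrained at step 1)

A->C, B->AB, C->BCB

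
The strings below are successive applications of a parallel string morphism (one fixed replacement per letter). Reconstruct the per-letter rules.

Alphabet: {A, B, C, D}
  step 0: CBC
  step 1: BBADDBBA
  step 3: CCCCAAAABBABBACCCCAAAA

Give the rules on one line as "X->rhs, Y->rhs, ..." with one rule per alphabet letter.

A->AA, B->DD, C->BBA, D->C

  step 0 ⇒ step 1: CBC ⇒ BBA·DD·BBA
    B ↦ DD
    C ↦ BBA
    A ↦ AA  (constrained at step 1)
    D ↦ C  (constrained at step 1)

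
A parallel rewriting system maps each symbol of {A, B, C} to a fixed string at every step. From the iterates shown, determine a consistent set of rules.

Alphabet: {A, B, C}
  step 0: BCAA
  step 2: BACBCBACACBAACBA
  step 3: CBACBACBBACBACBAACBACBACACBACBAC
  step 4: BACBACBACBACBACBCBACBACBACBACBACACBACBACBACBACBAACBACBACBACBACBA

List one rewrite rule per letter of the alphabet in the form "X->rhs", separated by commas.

A->AC, B->CB, C->BA

  step 3 ⇒ step 4: CBACBACBBACBACBAACBACBACACBACBAC ⇒ BA·CB·AC·BA·CB·AC·BA·CB·CB·AC·BA·CB·AC·BA·CB·AC·AC·BA·CB·AC·BA·CB·AC·BA·AC·BA·CB·AC·BA·CB·AC·BA
    A ↦ AC
    B ↦ CB
    C ↦ BA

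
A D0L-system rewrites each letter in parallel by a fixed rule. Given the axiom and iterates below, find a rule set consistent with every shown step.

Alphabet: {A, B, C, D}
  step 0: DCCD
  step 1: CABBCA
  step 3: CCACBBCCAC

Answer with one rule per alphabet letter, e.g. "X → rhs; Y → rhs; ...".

A->DB, B->C, C->B, D->CA

  step 0 ⇒ step 1: DCCD ⇒ CA·B·B·CA
    C ↦ B
    D ↦ CA
    A ↦ DB  (constrained at step 1)
    B ↦ C  (constrained at step 1)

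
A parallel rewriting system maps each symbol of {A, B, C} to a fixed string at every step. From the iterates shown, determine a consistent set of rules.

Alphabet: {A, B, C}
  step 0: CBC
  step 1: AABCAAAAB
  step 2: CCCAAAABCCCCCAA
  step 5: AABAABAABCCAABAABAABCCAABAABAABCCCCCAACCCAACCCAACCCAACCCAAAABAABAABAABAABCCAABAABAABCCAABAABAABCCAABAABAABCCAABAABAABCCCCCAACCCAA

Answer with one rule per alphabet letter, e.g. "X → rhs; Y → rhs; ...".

  step 1 ⇒ step 2: AABCAAAAB ⇒ C·C·CAA·AAB·C·C·C·C·CAA
    A ↦ C
    B ↦ CAA
    C ↦ AAB

A->C, B->CAA, C->AAB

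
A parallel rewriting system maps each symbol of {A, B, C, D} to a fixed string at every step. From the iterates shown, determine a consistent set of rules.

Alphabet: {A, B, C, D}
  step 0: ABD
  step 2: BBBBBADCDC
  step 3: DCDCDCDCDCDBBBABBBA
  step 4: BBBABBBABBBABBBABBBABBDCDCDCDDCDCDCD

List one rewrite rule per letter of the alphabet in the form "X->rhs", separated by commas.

  step 3 ⇒ step 4: DCDCDCDCDCDBBBABBBA ⇒ BB·BA·BB·BA·BB·BA·BB·BA·BB·BA·BB·DC·DC·DC·D·DC·DC·DC·D
    A ↦ D
    B ↦ DC
    C ↦ BA
    D ↦ BB

A->D, B->DC, C->BA, D->BB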